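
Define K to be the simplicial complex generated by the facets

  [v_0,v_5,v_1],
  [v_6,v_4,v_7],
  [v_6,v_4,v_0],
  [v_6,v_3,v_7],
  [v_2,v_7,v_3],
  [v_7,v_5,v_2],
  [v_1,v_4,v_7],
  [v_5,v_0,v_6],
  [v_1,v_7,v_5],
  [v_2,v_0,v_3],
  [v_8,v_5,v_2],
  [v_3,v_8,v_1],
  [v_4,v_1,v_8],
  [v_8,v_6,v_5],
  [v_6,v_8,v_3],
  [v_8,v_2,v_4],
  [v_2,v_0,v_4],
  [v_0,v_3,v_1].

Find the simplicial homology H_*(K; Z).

K has 9 vertices, 27 edges, 18 triangles.
rank ∂_0 = 0, rank ∂_1 = 8 ⇒ b_0 = 9 − 0 − 8 = 1; all invariant factors of ∂_1 are 1 so no torsion. So H_0 = Z.
rank ∂_1 = 8, rank ∂_2 = 17 ⇒ b_1 = 27 − 8 − 17 = 2; all invariant factors of ∂_2 are 1 so no torsion. So H_1 = Z^2.
rank ∂_2 = 17, rank ∂_3 = 0 ⇒ b_2 = 18 − 17 − 0 = 1. So H_2 = Z.

H_0 ≅ Z,  H_1 ≅ Z^2,  H_2 ≅ Z.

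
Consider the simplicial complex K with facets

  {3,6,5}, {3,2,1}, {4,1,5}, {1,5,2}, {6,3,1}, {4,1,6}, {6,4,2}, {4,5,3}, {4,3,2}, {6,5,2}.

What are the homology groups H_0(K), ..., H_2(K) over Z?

H_0 ≅ Z,  H_1 ≅ Z/2Z,  H_2 = 0.

Take the total order 1 < 2 < 3 < 4 < 5 < 6 on the vertex set. Then K (dimension 2) consists of the simplices:

  0-simplices (6): [1], [2], [3], [4], [5], [6]
  1-simplices (15): [1,2], [1,3], [1,4], [1,5], [1,6], [2,3], [2,4], [2,5], [2,6], [3,4], [3,5], [3,6], [4,5], [4,6], [5,6]
  2-simplices (10): [1,2,3], [1,2,5], [1,3,6], [1,4,5], [1,4,6], [2,3,4], [2,4,6], [2,5,6], [3,4,5], [3,5,6]

so the chain groups are C_0 ≅ Z^6, C_1 ≅ Z^15, C_2 ≅ Z^10.

Boundary ∂_1: C_1 → C_0 sends each edge [p,q] (with p < q) to q − p.
This gives a 6×15 integer matrix of rank 5; reducing to Smith normal form yields diagonal entries (1,1,1,1,1).

The boundary map ∂_2: C_2 → C_1 acts by ∂[p,q,r] = [q,r] − [p,r] + [p,q]. For instance
  ∂[1,4,6] = [4,6] − [1,6] + [1,4],
  ∂[1,3,6] = [3,6] − [1,6] + [1,3].
As a 15×10 matrix over Z this has rank 10, with invariant factors (1,1,1,1,1,1,1,1,1,2).

Reading off H_k = ker ∂_k / im ∂_{k+1}:

  H_0: rank C_0 − rank ∂_1 = 6 − 5 = 1, and the invariant factors of ∂_1 are all 1, so H_0 ≅ Z.
  H_1: rank ker ∂_1 − rank ∂_2 = (15 − 5) − 10 = 0, and ∂_2 has invariant factor 2 > 1, so H_1 ≅ Z/2Z.
  H_2: rank ker ∂_2 − rank ∂_3 = (10 − 10) − 0 = 0, and there is no ∂_3, so H_2 ≅ 0.

As a check, the Euler characteristic is 6 − 15 + 10 = 1, which agrees with 1 − 0 + 0 = 1.
(K is a triangulation of the real projective plane RP^2.)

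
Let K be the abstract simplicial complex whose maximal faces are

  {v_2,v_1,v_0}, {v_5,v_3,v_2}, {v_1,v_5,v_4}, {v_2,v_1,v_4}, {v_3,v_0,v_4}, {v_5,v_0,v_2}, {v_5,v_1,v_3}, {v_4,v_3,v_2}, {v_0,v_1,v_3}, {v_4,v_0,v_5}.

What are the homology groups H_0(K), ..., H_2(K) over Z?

H_0 ≅ Z,  H_1 ≅ Z/2Z,  H_2 = 0.

We work with the vertex ordering v_0 < v_1 < v_2 < v_3 < v_4 < v_5. The simplices of K, each written with vertices in increasing order, are:

  0-simplices (6): [v_0], [v_1], [v_2], [v_3], [v_4], [v_5]
  1-simplices (15): (15 of them)
  2-simplices (10): [v_0,v_1,v_2], [v_0,v_1,v_3], [v_0,v_2,v_5], [v_0,v_3,v_4], [v_0,v_4,v_5], [v_1,v_2,v_4], [v_1,v_3,v_5], [v_1,v_4,v_5], [v_2,v_3,v_4], [v_2,v_3,v_5]

so the chain groups are C_0 ≅ Z^6, C_1 ≅ Z^15, C_2 ≅ Z^10.

∂_1: C_1 → C_0 sends each edge [p,q] (with p < q) to q − p. For instance
  ∂[v_0,v_2] = [v_2] − [v_0].
This gives a 6×15 integer matrix of rank 5; reducing to Smith normal form yields diagonal entries (1,1,1,1,1).

Boundary ∂_2: C_2 → C_1 acts by ∂[p,q,r] = [q,r] − [p,r] + [p,q]. For instance
  ∂[v_0,v_1,v_2] = [v_1,v_2] − [v_0,v_2] + [v_0,v_1],
  ∂[v_1,v_2,v_4] = [v_2,v_4] − [v_1,v_4] + [v_1,v_2].
As a 15×10 matrix over Z this has rank 10, with invariant factors (1,1,1,1,1,1,1,1,1,2).

Reading off H_k = ker ∂_k / im ∂_{k+1}:

  H_0: rank C_0 − rank ∂_1 = 6 − 5 = 1, and the invariant factors of ∂_1 are all 1, so H_0 ≅ Z.
  H_1: rank ker ∂_1 − rank ∂_2 = (15 − 5) − 10 = 0, and ∂_2 has invariant factor 2 > 1, so H_1 ≅ Z/2Z.
  H_2: rank ker ∂_2 − rank ∂_3 = (10 − 10) − 0 = 0, and there is no ∂_3, so H_2 ≅ 0.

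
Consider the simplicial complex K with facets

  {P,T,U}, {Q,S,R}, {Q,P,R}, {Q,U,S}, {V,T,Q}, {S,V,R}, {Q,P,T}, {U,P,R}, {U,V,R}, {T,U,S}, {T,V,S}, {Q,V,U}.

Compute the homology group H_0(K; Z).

H_0 = Z.

Order the vertices as P < Q < R < S < T < U < V. Listing each simplex with vertices in this order, K has dimension 2 with simplices:

  0-simplices (7): P, Q, R, S, T, U, V
  1-simplices (18): PQ, PR, PT, PU, QR, QS, QT, QU, QV, RS, RU, RV, ST, SU, SV, TU, TV, UV
  2-simplices (12): PQR, PQT, PRU, PTU, QRS, QSU, QTV, QUV, RSV, RUV, STU, STV

Hence C_0 ≅ Z^7, C_1 ≅ Z^18, C_2 ≅ Z^12.

∂_1: C_1 → C_0 maps an edge to its endpoints' difference, ∂[p,q] = q − p. For instance
  ∂QR = R − Q.
The resulting 7×18 matrix has rank 6, and its Smith normal form has invariant factors (1,1,1,1,1,1).

The boundary map ∂_2: C_2 → C_1 maps a triangle to the signed sum of its edges. For instance
  ∂PQT = QT − PT + PQ,
  ∂STV = TV − SV + ST.
This gives a 18×12 integer matrix of rank 12; reducing to Smith normal form yields diagonal entries (1,1,1,1,1,1,1,1,1,1,1,2).

Now H_k = ker ∂_k / im ∂_{k+1}, so:

  H_0: rank C_0 − rank ∂_1 = 7 − 6 = 1, and the invariant factors of ∂_1 are all 1, so H_0 ≅ Z.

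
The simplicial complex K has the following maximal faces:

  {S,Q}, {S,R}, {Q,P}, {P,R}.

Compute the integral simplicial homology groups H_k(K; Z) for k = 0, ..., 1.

Fix the vertex order P < Q < R < S and write every simplex with vertices in increasing order. Then dim K = 1 and the simplices of K are:

  0-simplices (4): P, Q, R, S
  1-simplices (4): PQ, PR, QS, RS

so the chain groups are C_0 ≅ Z^4, C_1 ≅ Z^4.

∂_1: C_1 → C_0 maps an edge to its endpoints' difference, ∂[p,q] = q − p. For instance
  ∂RS = S − R.
The resulting 4×4 matrix has rank 3, and its Smith normal form has invariant factors (1,1,1).

Now H_k = ker ∂_k / im ∂_{k+1}, so:

  H_0: rank C_0 − rank ∂_1 = 4 − 3 = 1, and the invariant factors of ∂_1 are all 1, so H_0 ≅ Z.
  H_1: rank ker ∂_1 − rank ∂_2 = (4 − 3) − 0 = 1, and there is no ∂_2, so H_1 ≅ Z.

(K is a triangulation of the circle S^1.)

H_0 ≅ Z,  H_1 ≅ Z.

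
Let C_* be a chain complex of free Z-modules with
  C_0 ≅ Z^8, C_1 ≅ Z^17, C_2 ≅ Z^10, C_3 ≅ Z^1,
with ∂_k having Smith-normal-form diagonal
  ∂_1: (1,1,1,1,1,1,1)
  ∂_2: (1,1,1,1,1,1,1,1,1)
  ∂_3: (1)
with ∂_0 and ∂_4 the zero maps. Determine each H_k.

H_0 ≅ Z,  H_1 ≅ Z,  H_2 = 0,  H_3 = 0.

H_0: b_0 = 8 − 0 − 7 = 1; torsion from ∂_1 factors > 1: none. So H_0 ≅ Z.
H_1: b_1 = 17 − 7 − 9 = 1; torsion from ∂_2 factors > 1: none. So H_1 ≅ Z.
H_2: b_2 = 10 − 9 − 1 = 0; torsion from ∂_3 factors > 1: none. So H_2 ≅ 0.
H_3: b_3 = 1 − 1 − 0 = 0; torsion from ∂_4 factors > 1: none. So H_3 ≅ 0.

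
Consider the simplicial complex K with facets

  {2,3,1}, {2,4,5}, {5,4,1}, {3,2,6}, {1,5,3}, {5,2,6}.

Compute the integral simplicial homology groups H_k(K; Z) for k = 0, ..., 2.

H_0 = Z,  H_1 = Z,  H_2 = 0.

We work with the vertex ordering 1 < 2 < 3 < 4 < 5 < 6. The simplices of K, each written with vertices in increasing order, are:

  0-simplices (6): [1], [2], [3], [4], [5], [6]
  1-simplices (12): [1,2], [1,3], [1,4], [1,5], [2,3], [2,4], [2,5], [2,6], [3,5], [3,6], [4,5], [5,6]
  2-simplices (6): [1,2,3], [1,3,5], [1,4,5], [2,3,6], [2,4,5], [2,5,6]

so the chain groups are C_0 ≅ Z^6, C_1 ≅ Z^12, C_2 ≅ Z^6.

The boundary map ∂_1: C_1 → C_0 sends each edge [p,q] (with p < q) to q − p.
The resulting 6×12 matrix has rank 5, and its Smith normal form has invariant factors (1,1,1,1,1).

Boundary ∂_2: C_2 → C_1 acts by ∂[p,q,r] = [q,r] − [p,r] + [p,q]. For instance
  ∂[2,4,5] = [4,5] − [2,5] + [2,4],
  ∂[1,3,5] = [3,5] − [1,5] + [1,3].
The resulting 12×6 matrix has rank 6, and its Smith normal form has invariant factors (1,1,1,1,1,1).

Computing H_k = (kernel of ∂_k) / (image of ∂_{k+1}):

  H_0: rank C_0 − rank ∂_1 = 6 − 5 = 1, and the invariant factors of ∂_1 are all 1, so H_0 = Z.
  H_1: rank ker ∂_1 − rank ∂_2 = (12 − 5) − 6 = 1, and the invariant factors of ∂_2 are all 1, so H_1 = Z.
  H_2: rank ker ∂_2 − rank ∂_3 = (6 − 6) − 0 = 0, and there is no ∂_3, so H_2 = 0.

(K is a triangulation of the cylinder S^1 x I.)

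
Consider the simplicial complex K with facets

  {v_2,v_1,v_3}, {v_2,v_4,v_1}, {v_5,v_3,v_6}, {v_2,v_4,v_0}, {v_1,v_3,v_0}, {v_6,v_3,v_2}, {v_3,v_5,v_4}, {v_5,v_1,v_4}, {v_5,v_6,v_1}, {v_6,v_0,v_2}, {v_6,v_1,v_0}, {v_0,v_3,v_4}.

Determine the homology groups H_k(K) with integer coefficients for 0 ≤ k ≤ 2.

Order the vertices as v_0 < v_1 < v_2 < v_3 < v_4 < v_5 < v_6. Listing each simplex with vertices in this order, K has dimension 2 with simplices:

  0-simplices (7): [v_0], [v_1], [v_2], [v_3], [v_4], [v_5], [v_6]
  1-simplices (18): (18 of them)
  2-simplices (12): (12 of them)

Hence C_0 ≅ Z^7, C_1 ≅ Z^18, C_2 ≅ Z^12.

The boundary map ∂_1: C_1 → C_0 is given by ∂[p,q] = [q] − [p]. For instance
  ∂[v_4,v_5] = [v_5] − [v_4].
The 7×18 boundary matrix has rank 6 and Smith normal form diag(1,1,1,1,1,1).

∂_2: C_2 → C_1 sends each 2-simplex [p,q,r] to [q,r] − [p,r] + [p,q]. For instance
  ∂[v_2,v_3,v_6] = [v_3,v_6] − [v_2,v_6] + [v_2,v_3],
  ∂[v_1,v_2,v_4] = [v_2,v_4] − [v_1,v_4] + [v_1,v_2].
The resulting 18×12 matrix has rank 12, and its Smith normal form has invariant factors (1,1,1,1,1,1,1,1,1,1,1,2).

Computing H_k = (kernel of ∂_k) / (image of ∂_{k+1}):

  H_0: rank C_0 − rank ∂_1 = 7 − 6 = 1, and the invariant factors of ∂_1 are all 1, so H_0 = Z.
  H_1: rank ker ∂_1 − rank ∂_2 = (18 − 6) − 12 = 0, and ∂_2 has invariant factor 2 > 1, so H_1 = Z/2.
  H_2: rank ker ∂_2 − rank ∂_3 = (12 − 12) − 0 = 0, and there is no ∂_3, so H_2 = 0.

As a check, the Euler characteristic is 7 − 18 + 12 = 1, which agrees with 1 − 0 + 0 = 1.

H_0 = Z,  H_1 = Z/2,  H_2 = 0.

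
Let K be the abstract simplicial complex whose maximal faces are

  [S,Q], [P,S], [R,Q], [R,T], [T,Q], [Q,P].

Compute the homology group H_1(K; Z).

H_1 = Z^2.

Take the total order P < Q < R < S < T on the vertex set. Then K (dimension 1) consists of the simplices:

  0-simplices (5): P, Q, R, S, T
  1-simplices (6): PQ, PS, QR, QS, QT, RT

Hence C_0 ≅ Z^5, C_1 ≅ Z^6.

Boundary ∂_1: C_1 → C_0 is given by ∂[p,q] = [q] − [p].
The resulting 5×6 matrix has rank 4, and its Smith normal form has invariant factors (1,1,1,1).

Computing H_k = (kernel of ∂_k) / (image of ∂_{k+1}):

  H_1: rank ker ∂_1 − rank ∂_2 = (6 − 4) − 0 = 2, and there is no ∂_2, so H_1 = Z^2.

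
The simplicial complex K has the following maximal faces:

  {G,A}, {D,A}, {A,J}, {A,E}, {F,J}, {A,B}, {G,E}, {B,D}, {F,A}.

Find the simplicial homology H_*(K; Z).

H_0 = Z,  H_1 = Z^3.

We work with the vertex ordering A < B < D < E < F < G < J. The simplices of K, each written with vertices in increasing order, are:

  0-simplices (7): A, B, D, E, F, G, J
  1-simplices (9): AB, AD, AE, AF, AG, AJ, BD, EG, FJ

Hence C_0 ≅ Z^7, C_1 ≅ Z^9.

The boundary map ∂_1: C_1 → C_0 maps an edge to its endpoints' difference, ∂[p,q] = q − p.
This gives a 7×9 integer matrix of rank 6; reducing to Smith normal form yields diagonal entries (1,1,1,1,1,1).

From H_k ≅ ker(∂_k) / im(∂_{k+1}) we obtain:

  H_0: rank C_0 − rank ∂_1 = 7 − 6 = 1, and the invariant factors of ∂_1 are all 1, so H_0 = Z.
  H_1: rank ker ∂_1 − rank ∂_2 = (9 − 6) − 0 = 3, and there is no ∂_2, so H_1 = Z^3.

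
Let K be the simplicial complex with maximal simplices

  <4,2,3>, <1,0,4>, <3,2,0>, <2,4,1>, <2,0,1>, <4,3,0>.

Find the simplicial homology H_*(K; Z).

H_0 ≅ Z,  H_1 = 0,  H_2 ≅ Z.

Take the total order 0 < 1 < 2 < 3 < 4 on the vertex set. Then K (dimension 2) consists of the simplices:

  0-simplices (5): [0], [1], [2], [3], [4]
  1-simplices (9): [0,1], [0,2], [0,3], [0,4], [1,2], [1,4], [2,3], [2,4], [3,4]
  2-simplices (6): [0,1,2], [0,1,4], [0,2,3], [0,3,4], [1,2,4], [2,3,4]

giving chain groups C_0 ≅ Z^5, C_1 ≅ Z^9, C_2 ≅ Z^6.

Boundary ∂_1: C_1 → C_0 is given by ∂[p,q] = [q] − [p].
As a 5×9 matrix over Z this has rank 4, with invariant factors (1,1,1,1).

∂_2: C_2 → C_1 acts by ∂[p,q,r] = [q,r] − [p,r] + [p,q]. For instance
  ∂[0,3,4] = [3,4] − [0,4] + [0,3],
  ∂[2,3,4] = [3,4] − [2,4] + [2,3].
The 9×6 boundary matrix has rank 5 and Smith normal form diag(1,1,1,1,1).

Computing H_k = (kernel of ∂_k) / (image of ∂_{k+1}):

  H_0: rank C_0 − rank ∂_1 = 5 − 4 = 1, and the invariant factors of ∂_1 are all 1, so H_0 = Z.
  H_1: rank ker ∂_1 − rank ∂_2 = (9 − 4) − 5 = 0, and the invariant factors of ∂_2 are all 1, so H_1 = 0.
  H_2: rank ker ∂_2 − rank ∂_3 = (6 − 5) − 0 = 1, and there is no ∂_3, so H_2 = Z.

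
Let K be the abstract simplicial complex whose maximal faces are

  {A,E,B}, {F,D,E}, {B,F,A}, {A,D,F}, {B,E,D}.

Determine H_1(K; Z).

H_1 ≅ Z.

Fix the vertex order A < B < D < E < F and write every simplex with vertices in increasing order. Then dim K = 2 and the simplices of K are:

  0-simplices (5): A, B, D, E, F
  1-simplices (10): AB, AD, AE, AF, BD, BE, BF, DE, DF, EF
  2-simplices (5): ABE, ABF, ADF, BDE, DEF

Hence C_0 ≅ Z^5, C_1 ≅ Z^10, C_2 ≅ Z^5.

∂_1: C_1 → C_0 maps an edge to its endpoints' difference, ∂[p,q] = q − p. For instance
  ∂AB = B − A.
As a 5×10 matrix over Z this has rank 4, with invariant factors (1,1,1,1).

∂_2: C_2 → C_1 acts by ∂[p,q,r] = [q,r] − [p,r] + [p,q]. For instance
  ∂ABF = BF − AF + AB,
  ∂ABE = BE − AE + AB.
This gives a 10×5 integer matrix of rank 5; reducing to Smith normal form yields diagonal entries (1,1,1,1,1).

Computing H_k = (kernel of ∂_k) / (image of ∂_{k+1}):

  H_1: rank ker ∂_1 − rank ∂_2 = (10 − 4) − 5 = 1, and the invariant factors of ∂_2 are all 1, so H_1 ≅ Z.

(K is a triangulation of the Möbius band.)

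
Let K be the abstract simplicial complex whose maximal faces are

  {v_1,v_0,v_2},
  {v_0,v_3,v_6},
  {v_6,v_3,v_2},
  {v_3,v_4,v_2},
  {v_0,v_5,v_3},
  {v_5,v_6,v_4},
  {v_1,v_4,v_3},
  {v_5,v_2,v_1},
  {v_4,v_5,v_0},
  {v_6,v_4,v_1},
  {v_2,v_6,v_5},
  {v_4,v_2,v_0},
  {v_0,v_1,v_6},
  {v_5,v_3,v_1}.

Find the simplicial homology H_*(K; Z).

K has 7 vertices, 21 edges, 14 triangles.
rank ∂_0 = 0, rank ∂_1 = 6 ⇒ b_0 = 7 − 0 − 6 = 1; all invariant factors of ∂_1 are 1 so no torsion. So H_0 = Z.
rank ∂_1 = 6, rank ∂_2 = 13 ⇒ b_1 = 21 − 6 − 13 = 2; all invariant factors of ∂_2 are 1 so no torsion. So H_1 = Z^2.
rank ∂_2 = 13, rank ∂_3 = 0 ⇒ b_2 = 14 − 13 − 0 = 1. So H_2 = Z.

H_0 ≅ Z,  H_1 ≅ Z^2,  H_2 ≅ Z.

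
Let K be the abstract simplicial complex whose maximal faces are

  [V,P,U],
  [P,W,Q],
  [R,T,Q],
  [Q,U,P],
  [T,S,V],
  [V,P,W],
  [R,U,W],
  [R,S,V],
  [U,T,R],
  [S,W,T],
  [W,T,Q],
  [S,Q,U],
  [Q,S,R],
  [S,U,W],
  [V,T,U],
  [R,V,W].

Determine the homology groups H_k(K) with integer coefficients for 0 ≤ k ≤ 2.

H_0 = Z,  H_1 = Z^2,  H_2 = Z.

We work with the vertex ordering P < Q < R < S < T < U < V < W. The simplices of K, each written with vertices in increasing order, are:

  0-simplices (8): P, Q, R, S, T, U, V, W
  1-simplices (24): PQ, PU, PV, PW, QR, QS, QT, QU, QW, RS, RT, RU, RV, RW, ST, SU, SV, SW, TU, TV, TW, UV, UW, VW
  2-simplices (16): PQU, PQW, PUV, PVW, QRS, QRT, QSU, QTW, RSV, RTU, RUW, RVW, STV, STW, SUW, TUV

Hence C_0 ≅ Z^8, C_1 ≅ Z^24, C_2 ≅ Z^16.

∂_1: C_1 → C_0 sends each edge [p,q] (with p < q) to q − p. For instance
  ∂TW = W − T.
The 8×24 boundary matrix has rank 7 and Smith normal form diag(1,1,1,1,1,1,1).

∂_2: C_2 → C_1 sends each 2-simplex [p,q,r] to [q,r] − [p,r] + [p,q]. For instance
  ∂PQW = QW − PW + PQ,
  ∂QRT = RT − QT + QR.
The 24×16 boundary matrix has rank 15 and Smith normal form diag(1,1,1,1,1,1,1,1,1,1,1,1,1,1,1).

Now H_k = ker ∂_k / im ∂_{k+1}, so:

  H_0: rank C_0 − rank ∂_1 = 8 − 7 = 1, and the invariant factors of ∂_1 are all 1, so H_0 ≅ Z.
  H_1: rank ker ∂_1 − rank ∂_2 = (24 − 7) − 15 = 2, and the invariant factors of ∂_2 are all 1, so H_1 ≅ Z^2.
  H_2: rank ker ∂_2 − rank ∂_3 = (16 − 15) − 0 = 1, and there is no ∂_3, so H_2 ≅ Z.

As a check, the Euler characteristic is 8 − 24 + 16 = 0, which agrees with 1 − 2 + 1 = 0.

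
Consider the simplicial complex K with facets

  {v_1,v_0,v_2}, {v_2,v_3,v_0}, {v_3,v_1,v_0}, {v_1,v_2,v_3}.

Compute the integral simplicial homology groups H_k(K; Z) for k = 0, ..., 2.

K has 4 vertices, 6 edges, 4 triangles.
rank ∂_0 = 0, rank ∂_1 = 3 ⇒ b_0 = 4 − 0 − 3 = 1; all invariant factors of ∂_1 are 1 so no torsion. So H_0 ≅ Z.
rank ∂_1 = 3, rank ∂_2 = 3 ⇒ b_1 = 6 − 3 − 3 = 0; all invariant factors of ∂_2 are 1 so no torsion. So H_1 ≅ 0.
rank ∂_2 = 3, rank ∂_3 = 0 ⇒ b_2 = 4 − 3 − 0 = 1. So H_2 ≅ Z.

H_0 ≅ Z,  H_1 = 0,  H_2 ≅ Z.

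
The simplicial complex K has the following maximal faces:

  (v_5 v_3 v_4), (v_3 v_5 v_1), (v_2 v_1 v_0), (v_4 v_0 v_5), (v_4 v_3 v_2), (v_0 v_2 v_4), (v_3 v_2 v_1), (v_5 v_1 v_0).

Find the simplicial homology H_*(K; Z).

H_0 ≅ Z,  H_1 = 0,  H_2 ≅ Z.

Fix the vertex order v_0 < v_1 < v_2 < v_3 < v_4 < v_5 and write every simplex with vertices in increasing order. Then dim K = 2 and the simplices of K are:

  0-simplices (6): [v_0], [v_1], [v_2], [v_3], [v_4], [v_5]
  1-simplices (12): [v_0,v_1], [v_0,v_2], [v_0,v_4], [v_0,v_5], [v_1,v_2], [v_1,v_3], [v_1,v_5], [v_2,v_3], [v_2,v_4], [v_3,v_4], [v_3,v_5], [v_4,v_5]
  2-simplices (8): [v_0,v_1,v_2], [v_0,v_1,v_5], [v_0,v_2,v_4], [v_0,v_4,v_5], [v_1,v_2,v_3], [v_1,v_3,v_5], [v_2,v_3,v_4], [v_3,v_4,v_5]

so the chain groups are C_0 ≅ Z^6, C_1 ≅ Z^12, C_2 ≅ Z^8.

Boundary ∂_1: C_1 → C_0 is given by ∂[p,q] = [q] − [p].
This gives a 6×12 integer matrix of rank 5; reducing to Smith normal form yields diagonal entries (1,1,1,1,1).

∂_2: C_2 → C_1 acts by ∂[p,q,r] = [q,r] − [p,r] + [p,q]. For instance
  ∂[v_0,v_1,v_2] = [v_1,v_2] − [v_0,v_2] + [v_0,v_1],
  ∂[v_3,v_4,v_5] = [v_4,v_5] − [v_3,v_5] + [v_3,v_4].
This gives a 12×8 integer matrix of rank 7; reducing to Smith normal form yields diagonal entries (1,1,1,1,1,1,1).

Reading off H_k = ker ∂_k / im ∂_{k+1}:

  H_0: rank C_0 − rank ∂_1 = 6 − 5 = 1, and the invariant factors of ∂_1 are all 1, so H_0 ≅ Z.
  H_1: rank ker ∂_1 − rank ∂_2 = (12 − 5) − 7 = 0, and the invariant factors of ∂_2 are all 1, so H_1 ≅ 0.
  H_2: rank ker ∂_2 − rank ∂_3 = (8 − 7) − 0 = 1, and there is no ∂_3, so H_2 ≅ Z.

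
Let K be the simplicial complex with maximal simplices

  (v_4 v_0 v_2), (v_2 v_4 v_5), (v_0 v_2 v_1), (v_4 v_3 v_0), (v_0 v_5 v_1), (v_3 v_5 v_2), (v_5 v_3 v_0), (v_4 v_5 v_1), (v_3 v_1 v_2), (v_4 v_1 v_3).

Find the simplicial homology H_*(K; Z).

H_0 ≅ Z,  H_1 ≅ Z/2,  H_2 = 0.

We work with the vertex ordering v_0 < v_1 < v_2 < v_3 < v_4 < v_5. The simplices of K, each written with vertices in increasing order, are:

  0-simplices (6): [v_0], [v_1], [v_2], [v_3], [v_4], [v_5]
  1-simplices (15): (15 of them)
  2-simplices (10): [v_0,v_1,v_2], [v_0,v_1,v_5], [v_0,v_2,v_4], [v_0,v_3,v_4], [v_0,v_3,v_5], [v_1,v_2,v_3], [v_1,v_3,v_4], [v_1,v_4,v_5], [v_2,v_3,v_5], [v_2,v_4,v_5]

Hence C_0 ≅ Z^6, C_1 ≅ Z^15, C_2 ≅ Z^10.

The boundary map ∂_1: C_1 → C_0 sends each edge [p,q] (with p < q) to q − p. For instance
  ∂[v_4,v_5] = [v_5] − [v_4].
As a 6×15 matrix over Z this has rank 5, with invariant factors (1,1,1,1,1).

The boundary map ∂_2: C_2 → C_1 sends each 2-simplex [p,q,r] to [q,r] − [p,r] + [p,q]. For instance
  ∂[v_0,v_1,v_2] = [v_1,v_2] − [v_0,v_2] + [v_0,v_1],
  ∂[v_1,v_3,v_4] = [v_3,v_4] − [v_1,v_4] + [v_1,v_3].
As a 15×10 matrix over Z this has rank 10, with invariant factors (1,1,1,1,1,1,1,1,1,2).

Reading off H_k = ker ∂_k / im ∂_{k+1}:

  H_0: rank C_0 − rank ∂_1 = 6 − 5 = 1, and the invariant factors of ∂_1 are all 1, so H_0 = Z.
  H_1: rank ker ∂_1 − rank ∂_2 = (15 − 5) − 10 = 0, and ∂_2 has invariant factor 2 > 1, so H_1 = Z/2.
  H_2: rank ker ∂_2 − rank ∂_3 = (10 − 10) − 0 = 0, and there is no ∂_3, so H_2 = 0.

As a check, the Euler characteristic is 6 − 15 + 10 = 1, which agrees with 1 − 0 + 0 = 1.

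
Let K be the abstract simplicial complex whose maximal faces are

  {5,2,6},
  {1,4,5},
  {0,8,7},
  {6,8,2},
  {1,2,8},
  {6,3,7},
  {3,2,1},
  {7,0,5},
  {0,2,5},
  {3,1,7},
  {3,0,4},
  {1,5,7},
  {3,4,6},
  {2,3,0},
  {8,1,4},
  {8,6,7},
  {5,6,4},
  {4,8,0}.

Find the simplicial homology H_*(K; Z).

H_0 = Z,  H_1 = Z^2,  H_2 = Z.

Take the total order 0 < 1 < 2 < 3 < 4 < 5 < 6 < 7 < 8 on the vertex set. Then K (dimension 2) consists of the simplices:

  0-simplices (9): [0], [1], [2], [3], [4], [5], [6], [7], [8]
  1-simplices (27): (27 of them)
  2-simplices (18): [0,2,3], [0,2,5], [0,3,4], [0,4,8], [0,5,7], [0,7,8], [1,2,3], [1,2,8], [1,3,7], [1,4,5], [1,4,8], [1,5,7], [2,5,6], [2,6,8], [3,4,6], [3,6,7], [4,5,6], [6,7,8]

so the chain groups are C_0 ≅ Z^9, C_1 ≅ Z^27, C_2 ≅ Z^18.

The boundary map ∂_1: C_1 → C_0 is given by ∂[p,q] = [q] − [p]. For instance
  ∂[0,8] = [8] − [0].
The resulting 9×27 matrix has rank 8, and its Smith normal form has invariant factors (1,1,1,1,1,1,1,1).

Boundary ∂_2: C_2 → C_1 sends each 2-simplex [p,q,r] to [q,r] − [p,r] + [p,q]. For instance
  ∂[0,7,8] = [7,8] − [0,8] + [0,7],
  ∂[1,5,7] = [5,7] − [1,7] + [1,5].
This gives a 27×18 integer matrix of rank 17; reducing to Smith normal form yields diagonal entries (1,1,1,1,1,1,1,1,1,1,1,1,1,1,1,1,1).

From H_k ≅ ker(∂_k) / im(∂_{k+1}) we obtain:

  H_0: rank C_0 − rank ∂_1 = 9 − 8 = 1, and the invariant factors of ∂_1 are all 1, so H_0 ≅ Z.
  H_1: rank ker ∂_1 − rank ∂_2 = (27 − 8) − 17 = 2, and the invariant factors of ∂_2 are all 1, so H_1 ≅ Z^2.
  H_2: rank ker ∂_2 − rank ∂_3 = (18 − 17) − 0 = 1, and there is no ∂_3, so H_2 ≅ Z.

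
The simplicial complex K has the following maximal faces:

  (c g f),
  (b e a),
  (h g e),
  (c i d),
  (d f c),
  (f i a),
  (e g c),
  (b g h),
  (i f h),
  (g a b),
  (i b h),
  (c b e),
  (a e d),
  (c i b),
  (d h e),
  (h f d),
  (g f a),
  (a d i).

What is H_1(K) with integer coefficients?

K has 9 vertices, 27 edges, 18 triangles.
rank ∂_1 = 8, rank ∂_2 = 18 ⇒ b_1 = 27 − 8 − 18 = 1; ∂_2 has invariant factor(s) [2] giving torsion. So H_1 ≅ Z × Z/2.

H_1 ≅ Z × Z/2.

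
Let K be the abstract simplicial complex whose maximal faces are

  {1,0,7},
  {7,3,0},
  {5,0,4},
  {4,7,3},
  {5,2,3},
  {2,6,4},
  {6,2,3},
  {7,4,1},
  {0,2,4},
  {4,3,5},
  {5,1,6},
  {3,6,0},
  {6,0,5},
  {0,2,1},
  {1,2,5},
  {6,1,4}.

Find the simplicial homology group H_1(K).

Take the total order 0 < 1 < 2 < 3 < 4 < 5 < 6 < 7 on the vertex set. Then K (dimension 2) consists of the simplices:

  0-simplices (8): [0], [1], [2], [3], [4], [5], [6], [7]
  1-simplices (24): (24 of them)
  2-simplices (16): [0,1,2], [0,1,7], [0,2,4], [0,3,6], [0,3,7], [0,4,5], [0,5,6], [1,2,5], [1,4,6], [1,4,7], [1,5,6], [2,3,5], [2,3,6], [2,4,6], [3,4,5], [3,4,7]

so the chain groups are C_0 ≅ Z^8, C_1 ≅ Z^24, C_2 ≅ Z^16.

The boundary map ∂_1: C_1 → C_0 sends each edge [p,q] (with p < q) to q − p.
As a 8×24 matrix over Z this has rank 7, with invariant factors (1,1,1,1,1,1,1).

Boundary ∂_2: C_2 → C_1 acts by ∂[p,q,r] = [q,r] − [p,r] + [p,q]. For instance
  ∂[0,1,2] = [1,2] − [0,2] + [0,1],
  ∂[1,5,6] = [5,6] − [1,6] + [1,5].
This gives a 24×16 integer matrix of rank 15; reducing to Smith normal form yields diagonal entries (1,1,1,1,1,1,1,1,1,1,1,1,1,1,1).

Now H_k = ker ∂_k / im ∂_{k+1}, so:

  H_1: rank ker ∂_1 − rank ∂_2 = (24 − 7) − 15 = 2, and the invariant factors of ∂_2 are all 1, so H_1 = Z^2.

H_1 = Z^2.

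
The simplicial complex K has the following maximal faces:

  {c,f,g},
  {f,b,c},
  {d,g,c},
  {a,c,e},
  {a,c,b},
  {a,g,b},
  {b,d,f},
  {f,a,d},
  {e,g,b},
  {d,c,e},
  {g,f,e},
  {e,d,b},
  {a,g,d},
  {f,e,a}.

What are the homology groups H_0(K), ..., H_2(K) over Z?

H_0 = Z,  H_1 = Z^2,  H_2 = Z.

Take the total order a < b < c < d < e < f < g on the vertex set. Then K (dimension 2) consists of the simplices:

  0-simplices (7): a, b, c, d, e, f, g
  1-simplices (21): ab, ac, ad, ae, af, ag, bc, bd, be, bf, bg, cd, ce, cf, cg, de, df, dg, ef, eg, fg
  2-simplices (14): abc, abg, ace, adf, adg, aef, bcf, bde, bdf, beg, cde, cdg, cfg, efg

Hence C_0 ≅ Z^7, C_1 ≅ Z^21, C_2 ≅ Z^14.

Boundary ∂_1: C_1 → C_0 maps an edge to its endpoints' difference, ∂[p,q] = q − p. For instance
  ∂ac = c − a.
As a 7×21 matrix over Z this has rank 6, with invariant factors (1,1,1,1,1,1).

The boundary map ∂_2: C_2 → C_1 acts by ∂[p,q,r] = [q,r] − [p,r] + [p,q]. For instance
  ∂efg = fg − eg + ef,
  ∂cfg = fg − cg + cf.
This gives a 21×14 integer matrix of rank 13; reducing to Smith normal form yields diagonal entries (1,1,1,1,1,1,1,1,1,1,1,1,1).

Reading off H_k = ker ∂_k / im ∂_{k+1}:

  H_0: rank C_0 − rank ∂_1 = 7 − 6 = 1, and the invariant factors of ∂_1 are all 1, so H_0 = Z.
  H_1: rank ker ∂_1 − rank ∂_2 = (21 − 6) − 13 = 2, and the invariant factors of ∂_2 are all 1, so H_1 = Z^2.
  H_2: rank ker ∂_2 − rank ∂_3 = (14 − 13) − 0 = 1, and there is no ∂_3, so H_2 = Z.

As a check, the Euler characteristic is 7 − 21 + 14 = 0, which agrees with 1 − 2 + 1 = 0.
(K is a triangulation of the torus T^2.)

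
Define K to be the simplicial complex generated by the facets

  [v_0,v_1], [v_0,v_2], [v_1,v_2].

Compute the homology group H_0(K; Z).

Fix the vertex order v_0 < v_1 < v_2 and write every simplex with vertices in increasing order. Then dim K = 1 and the simplices of K are:

  0-simplices (3): [v_0], [v_1], [v_2]
  1-simplices (3): [v_0,v_1], [v_0,v_2], [v_1,v_2]

Hence C_0 ≅ Z^3, C_1 ≅ Z^3.

∂_1: C_1 → C_0 sends each edge [p,q] (with p < q) to q − p.
The 3×3 boundary matrix has rank 2 and Smith normal form diag(1,1).

Computing H_k = (kernel of ∂_k) / (image of ∂_{k+1}):

  H_0: rank C_0 − rank ∂_1 = 3 − 2 = 1, and the invariant factors of ∂_1 are all 1, so H_0 = Z.

H_0 = Z.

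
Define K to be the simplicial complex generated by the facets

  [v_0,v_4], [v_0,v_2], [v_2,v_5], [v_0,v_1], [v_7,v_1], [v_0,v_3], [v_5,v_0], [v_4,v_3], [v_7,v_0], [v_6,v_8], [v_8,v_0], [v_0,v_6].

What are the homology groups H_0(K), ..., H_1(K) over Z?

H_0 = Z,  H_1 = Z^4.

K has 9 vertices, 12 edges.
rank ∂_0 = 0, rank ∂_1 = 8 ⇒ b_0 = 9 − 0 − 8 = 1; all invariant factors of ∂_1 are 1 so no torsion. So H_0 = Z.
rank ∂_1 = 8, rank ∂_2 = 0 ⇒ b_1 = 12 − 8 − 0 = 4. So H_1 = Z^4.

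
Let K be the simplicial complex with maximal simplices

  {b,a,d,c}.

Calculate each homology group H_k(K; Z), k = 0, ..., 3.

H_0 ≅ Z,  H_1 = 0,  H_2 = 0,  H_3 = 0.

K has 4 vertices, 6 edges, 4 triangles, 1 3-simplex.
rank ∂_0 = 0, rank ∂_1 = 3 ⇒ b_0 = 4 − 0 − 3 = 1; all invariant factors of ∂_1 are 1 so no torsion. So H_0 = Z.
rank ∂_1 = 3, rank ∂_2 = 3 ⇒ b_1 = 6 − 3 − 3 = 0; all invariant factors of ∂_2 are 1 so no torsion. So H_1 = 0.
rank ∂_2 = 3, rank ∂_3 = 1 ⇒ b_2 = 4 − 3 − 1 = 0; all invariant factors of ∂_3 are 1 so no torsion. So H_2 = 0.
rank ∂_3 = 1, rank ∂_4 = 0 ⇒ b_3 = 1 − 1 − 0 = 0. So H_3 = 0.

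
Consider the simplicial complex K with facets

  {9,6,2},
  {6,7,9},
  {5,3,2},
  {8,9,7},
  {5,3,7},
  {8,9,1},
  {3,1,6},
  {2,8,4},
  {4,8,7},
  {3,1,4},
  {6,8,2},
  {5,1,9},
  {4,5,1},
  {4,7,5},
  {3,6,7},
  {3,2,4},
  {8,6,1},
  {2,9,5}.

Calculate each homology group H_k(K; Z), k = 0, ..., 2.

Fix the vertex order 1 < 2 < 3 < 4 < 5 < 6 < 7 < 8 < 9 and write every simplex with vertices in increasing order. Then dim K = 2 and the simplices of K are:

  0-simplices (9): [1], [2], [3], [4], [5], [6], [7], [8], [9]
  1-simplices (27): (27 of them)
  2-simplices (18): [1,3,4], [1,3,6], [1,4,5], [1,5,9], [1,6,8], [1,8,9], [2,3,4], [2,3,5], [2,4,8], [2,5,9], [2,6,8], [2,6,9], [3,5,7], [3,6,7], [4,5,7], [4,7,8], [6,7,9], [7,8,9]

giving chain groups C_0 ≅ Z^9, C_1 ≅ Z^27, C_2 ≅ Z^18.

Boundary ∂_1: C_1 → C_0 is given by ∂[p,q] = [q] − [p]. For instance
  ∂[2,6] = [6] − [2].
The resulting 9×27 matrix has rank 8, and its Smith normal form has invariant factors (1,1,1,1,1,1,1,1).

∂_2: C_2 → C_1 maps a triangle to the signed sum of its edges. For instance
  ∂[1,5,9] = [5,9] − [1,9] + [1,5],
  ∂[2,6,9] = [6,9] − [2,9] + [2,6].
This gives a 27×18 integer matrix of rank 18; reducing to Smith normal form yields diagonal entries (1,1,1,1,1,1,1,1,1,1,1,1,1,1,1,1,1,2).

Computing H_k = (kernel of ∂_k) / (image of ∂_{k+1}):

  H_0: rank C_0 − rank ∂_1 = 9 − 8 = 1, and the invariant factors of ∂_1 are all 1, so H_0 ≅ Z.
  H_1: rank ker ∂_1 − rank ∂_2 = (27 − 8) − 18 = 1, and ∂_2 has invariant factor 2 > 1, so H_1 ≅ Z × Z/2.
  H_2: rank ker ∂_2 − rank ∂_3 = (18 − 18) − 0 = 0, and there is no ∂_3, so H_2 ≅ 0.

H_0 = Z,  H_1 = Z × Z/2,  H_2 = 0.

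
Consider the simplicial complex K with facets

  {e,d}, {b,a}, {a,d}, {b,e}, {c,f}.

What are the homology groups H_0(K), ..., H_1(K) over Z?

Take the total order a < b < c < d < e < f on the vertex set. Then K (dimension 1) consists of the simplices:

  0-simplices (6): a, b, c, d, e, f
  1-simplices (5): ab, ad, be, cf, de

giving chain groups C_0 ≅ Z^6, C_1 ≅ Z^5.

∂_1: C_1 → C_0 sends each edge [p,q] (with p < q) to q − p.
The 6×5 boundary matrix has rank 4 and Smith normal form diag(1,1,1,1).

Computing H_k = (kernel of ∂_k) / (image of ∂_{k+1}):

  H_0: rank C_0 − rank ∂_1 = 6 − 4 = 2, and the invariant factors of ∂_1 are all 1, so H_0 = Z^2.
  H_1: rank ker ∂_1 − rank ∂_2 = (5 − 4) − 0 = 1, and there is no ∂_2, so H_1 = Z.

H_0 = Z^2,  H_1 = Z.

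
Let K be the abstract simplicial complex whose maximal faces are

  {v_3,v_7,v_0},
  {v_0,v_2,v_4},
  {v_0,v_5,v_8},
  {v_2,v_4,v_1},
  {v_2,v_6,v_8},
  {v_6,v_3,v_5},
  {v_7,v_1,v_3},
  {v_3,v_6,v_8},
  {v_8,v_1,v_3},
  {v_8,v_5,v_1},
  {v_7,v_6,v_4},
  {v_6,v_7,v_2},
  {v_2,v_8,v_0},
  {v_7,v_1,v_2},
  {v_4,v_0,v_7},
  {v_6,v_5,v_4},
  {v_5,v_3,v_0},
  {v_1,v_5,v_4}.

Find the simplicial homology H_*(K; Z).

We work with the vertex ordering v_0 < v_1 < v_2 < v_3 < v_4 < v_5 < v_6 < v_7 < v_8. The simplices of K, each written with vertices in increasing order, are:

  0-simplices (9): [v_0], [v_1], [v_2], [v_3], [v_4], [v_5], [v_6], [v_7], [v_8]
  1-simplices (27): (27 of them)
  2-simplices (18): (18 of them)

so the chain groups are C_0 ≅ Z^9, C_1 ≅ Z^27, C_2 ≅ Z^18.

The boundary map ∂_1: C_1 → C_0 is given by ∂[p,q] = [q] − [p].
The 9×27 boundary matrix has rank 8 and Smith normal form diag(1,1,1,1,1,1,1,1).

Boundary ∂_2: C_2 → C_1 acts by ∂[p,q,r] = [q,r] − [p,r] + [p,q]. For instance
  ∂[v_4,v_5,v_6] = [v_5,v_6] − [v_4,v_6] + [v_4,v_5],
  ∂[v_1,v_3,v_7] = [v_3,v_7] − [v_1,v_7] + [v_1,v_3].
The 27×18 boundary matrix has rank 18 and Smith normal form diag(1,1,1,1,1,1,1,1,1,1,1,1,1,1,1,1,1,2).

Now H_k = ker ∂_k / im ∂_{k+1}, so:

  H_0: rank C_0 − rank ∂_1 = 9 − 8 = 1, and the invariant factors of ∂_1 are all 1, so H_0 ≅ Z.
  H_1: rank ker ∂_1 − rank ∂_2 = (27 − 8) − 18 = 1, and ∂_2 has invariant factor 2 > 1, so H_1 ≅ Z × Z/2.
  H_2: rank ker ∂_2 − rank ∂_3 = (18 − 18) − 0 = 0, and there is no ∂_3, so H_2 ≅ 0.

(K is a triangulation of the Klein bottle.)

H_0 = Z,  H_1 = Z × Z/2,  H_2 = 0.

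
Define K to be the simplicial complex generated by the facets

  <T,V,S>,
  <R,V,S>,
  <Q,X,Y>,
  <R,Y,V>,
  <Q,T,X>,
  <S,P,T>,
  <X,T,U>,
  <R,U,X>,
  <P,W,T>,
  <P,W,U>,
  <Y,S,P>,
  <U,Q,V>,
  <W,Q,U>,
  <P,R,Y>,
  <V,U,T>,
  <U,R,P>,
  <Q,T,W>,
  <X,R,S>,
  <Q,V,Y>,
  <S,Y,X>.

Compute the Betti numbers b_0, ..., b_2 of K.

Take the total order P < Q < R < S < T < U < V < W < X < Y on the vertex set. Then K (dimension 2) consists of the simplices:

  0-simplices (10): P, Q, R, S, T, U, V, W, X, Y
  1-simplices (30): PR, PS, PT, PU, PW, PY, QT, QU, QV, QW, QX, QY, RS, RU, RV, RX, RY, ST, SV, SX, SY, TU, TV, TW, TX, UV, UW, UX, VY, XY
  2-simplices (20): PRU, PRY, PST, PSY, PTW, PUW, QTW, QTX, QUV, QUW, QVY, QXY, RSV, RSX, RUX, RVY, STV, SXY, TUV, TUX

giving chain groups C_0 ≅ Z^10, C_1 ≅ Z^30, C_2 ≅ Z^20.

∂_1: C_1 → C_0 sends each edge [p,q] (with p < q) to q − p. For instance
  ∂QY = Y − Q.
The resulting 10×30 matrix has rank 9, and its Smith normal form has invariant factors (1,1,1,1,1,1,1,1,1).

∂_2: C_2 → C_1 acts by ∂[p,q,r] = [q,r] − [p,r] + [p,q]. For instance
  ∂RSV = SV − RV + RS,
  ∂PST = ST − PT + PS.
The resulting 30×20 matrix has rank 20, and its Smith normal form has invariant factors (1,1,1,1,1,1,1,1,1,1,1,1,1,1,1,1,1,1,1,2).

From H_k ≅ ker(∂_k) / im(∂_{k+1}) we obtain:

  H_0: rank C_0 − rank ∂_1 = 10 − 9 = 1, and the invariant factors of ∂_1 are all 1, so H_0 = Z.
  H_1: rank ker ∂_1 − rank ∂_2 = (30 − 9) − 20 = 1, and ∂_2 has invariant factor 2 > 1, so H_1 = Z ⊕ Z/2.
  H_2: rank ker ∂_2 − rank ∂_3 = (20 − 20) − 0 = 0, and there is no ∂_3, so H_2 = 0.

(K is a triangulation of the Klein bottle.)

Hence the Betti numbers are b_0 = 1, b_1 = 1, b_2 = 0.

b_0 = 1, b_1 = 1, b_2 = 0.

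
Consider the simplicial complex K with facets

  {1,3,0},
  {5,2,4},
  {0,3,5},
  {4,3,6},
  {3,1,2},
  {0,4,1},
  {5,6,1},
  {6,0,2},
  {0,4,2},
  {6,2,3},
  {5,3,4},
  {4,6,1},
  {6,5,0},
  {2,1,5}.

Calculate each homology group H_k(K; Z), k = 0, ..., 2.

H_0 = Z,  H_1 = Z^2,  H_2 = Z.

Fix the vertex order 0 < 1 < 2 < 3 < 4 < 5 < 6 and write every simplex with vertices in increasing order. Then dim K = 2 and the simplices of K are:

  0-simplices (7): [0], [1], [2], [3], [4], [5], [6]
  1-simplices (21): [0,1], [0,2], [0,3], [0,4], [0,5], [0,6], [1,2], [1,3], [1,4], [1,5], [1,6], [2,3], [2,4], [2,5], [2,6], [3,4], [3,5], [3,6], [4,5], [4,6], [5,6]
  2-simplices (14): [0,1,3], [0,1,4], [0,2,4], [0,2,6], [0,3,5], [0,5,6], [1,2,3], [1,2,5], [1,4,6], [1,5,6], [2,3,6], [2,4,5], [3,4,5], [3,4,6]

giving chain groups C_0 ≅ Z^7, C_1 ≅ Z^21, C_2 ≅ Z^14.

Boundary ∂_1: C_1 → C_0 is given by ∂[p,q] = [q] − [p].
As a 7×21 matrix over Z this has rank 6, with invariant factors (1,1,1,1,1,1).

Boundary ∂_2: C_2 → C_1 sends each 2-simplex [p,q,r] to [q,r] − [p,r] + [p,q]. For instance
  ∂[1,4,6] = [4,6] − [1,6] + [1,4],
  ∂[3,4,6] = [4,6] − [3,6] + [3,4].
The 21×14 boundary matrix has rank 13 and Smith normal form diag(1,1,1,1,1,1,1,1,1,1,1,1,1).

Reading off H_k = ker ∂_k / im ∂_{k+1}:

  H_0: rank C_0 − rank ∂_1 = 7 − 6 = 1, and the invariant factors of ∂_1 are all 1, so H_0 ≅ Z.
  H_1: rank ker ∂_1 − rank ∂_2 = (21 − 6) − 13 = 2, and the invariant factors of ∂_2 are all 1, so H_1 ≅ Z^2.
  H_2: rank ker ∂_2 − rank ∂_3 = (14 − 13) − 0 = 1, and there is no ∂_3, so H_2 ≅ Z.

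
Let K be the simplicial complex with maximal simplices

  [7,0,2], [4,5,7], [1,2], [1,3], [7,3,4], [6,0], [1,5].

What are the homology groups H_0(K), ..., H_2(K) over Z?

H_0 = Z,  H_1 = Z^2,  H_2 = 0.

We work with the vertex ordering 0 < 1 < 2 < 3 < 4 < 5 < 6 < 7. The simplices of K, each written with vertices in increasing order, are:

  0-simplices (8): [0], [1], [2], [3], [4], [5], [6], [7]
  1-simplices (12): [0,2], [0,6], [0,7], [1,2], [1,3], [1,5], [2,7], [3,4], [3,7], [4,5], [4,7], [5,7]
  2-simplices (3): [0,2,7], [3,4,7], [4,5,7]

giving chain groups C_0 ≅ Z^8, C_1 ≅ Z^12, C_2 ≅ Z^3.

The boundary map ∂_1: C_1 → C_0 sends each edge [p,q] (with p < q) to q − p. For instance
  ∂[3,4] = [4] − [3].
As a 8×12 matrix over Z this has rank 7, with invariant factors (1,1,1,1,1,1,1).

The boundary map ∂_2: C_2 → C_1 acts by ∂[p,q,r] = [q,r] − [p,r] + [p,q]. For instance
  ∂[0,2,7] = [2,7] − [0,7] + [0,2],
  ∂[4,5,7] = [5,7] − [4,7] + [4,5].
As a 12×3 matrix over Z this has rank 3, with invariant factors (1,1,1).

Computing H_k = (kernel of ∂_k) / (image of ∂_{k+1}):

  H_0: rank C_0 − rank ∂_1 = 8 − 7 = 1, and the invariant factors of ∂_1 are all 1, so H_0 = Z.
  H_1: rank ker ∂_1 − rank ∂_2 = (12 − 7) − 3 = 2, and the invariant factors of ∂_2 are all 1, so H_1 = Z^2.
  H_2: rank ker ∂_2 − rank ∂_3 = (3 − 3) − 0 = 0, and there is no ∂_3, so H_2 = 0.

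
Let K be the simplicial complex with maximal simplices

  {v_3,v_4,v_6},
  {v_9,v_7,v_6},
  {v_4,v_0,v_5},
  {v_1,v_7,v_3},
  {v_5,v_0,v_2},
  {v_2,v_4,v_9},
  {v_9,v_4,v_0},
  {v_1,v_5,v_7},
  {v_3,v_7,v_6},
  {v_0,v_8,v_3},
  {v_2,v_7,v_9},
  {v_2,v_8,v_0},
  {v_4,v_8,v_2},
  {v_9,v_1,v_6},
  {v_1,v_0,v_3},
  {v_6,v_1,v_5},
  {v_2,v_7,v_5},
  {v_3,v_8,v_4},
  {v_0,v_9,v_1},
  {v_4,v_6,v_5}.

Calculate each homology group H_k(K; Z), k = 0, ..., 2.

Order the vertices as v_0 < v_1 < v_2 < v_3 < v_4 < v_5 < v_6 < v_7 < v_8 < v_9. Listing each simplex with vertices in this order, K has dimension 2 with simplices:

  0-simplices (10): [v_0], [v_1], [v_2], [v_3], [v_4], [v_5], [v_6], [v_7], [v_8], [v_9]
  1-simplices (30): (30 of them)
  2-simplices (20): (20 of them)

giving chain groups C_0 ≅ Z^10, C_1 ≅ Z^30, C_2 ≅ Z^20.

∂_1: C_1 → C_0 is given by ∂[p,q] = [q] − [p]. For instance
  ∂[v_5,v_7] = [v_7] − [v_5].
The 10×30 boundary matrix has rank 9 and Smith normal form diag(1,1,1,1,1,1,1,1,1).

The boundary map ∂_2: C_2 → C_1 sends each 2-simplex [p,q,r] to [q,r] − [p,r] + [p,q]. For instance
  ∂[v_1,v_6,v_9] = [v_6,v_9] − [v_1,v_9] + [v_1,v_6],
  ∂[v_0,v_2,v_8] = [v_2,v_8] − [v_0,v_8] + [v_0,v_2].
The 30×20 boundary matrix has rank 20 and Smith normal form diag(1,1,1,1,1,1,1,1,1,1,1,1,1,1,1,1,1,1,1,2).

Computing H_k = (kernel of ∂_k) / (image of ∂_{k+1}):

  H_0: rank C_0 − rank ∂_1 = 10 − 9 = 1, and the invariant factors of ∂_1 are all 1, so H_0 ≅ Z.
  H_1: rank ker ∂_1 − rank ∂_2 = (30 − 9) − 20 = 1, and ∂_2 has invariant factor 2 > 1, so H_1 ≅ Z ⊕ Z/2Z.
  H_2: rank ker ∂_2 − rank ∂_3 = (20 − 20) − 0 = 0, and there is no ∂_3, so H_2 ≅ 0.

H_0 ≅ Z,  H_1 ≅ Z ⊕ Z/2Z,  H_2 = 0.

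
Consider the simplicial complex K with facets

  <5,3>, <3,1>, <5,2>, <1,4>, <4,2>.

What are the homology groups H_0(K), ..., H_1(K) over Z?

H_0 = Z,  H_1 = Z.

Fix the vertex order 1 < 2 < 3 < 4 < 5 and write every simplex with vertices in increasing order. Then dim K = 1 and the simplices of K are:

  0-simplices (5): [1], [2], [3], [4], [5]
  1-simplices (5): [1,3], [1,4], [2,4], [2,5], [3,5]

Hence C_0 ≅ Z^5, C_1 ≅ Z^5.

Boundary ∂_1: C_1 → C_0 sends each edge [p,q] (with p < q) to q − p.
As a 5×5 matrix over Z this has rank 4, with invariant factors (1,1,1,1).

Now H_k = ker ∂_k / im ∂_{k+1}, so:

  H_0: rank C_0 − rank ∂_1 = 5 − 4 = 1, and the invariant factors of ∂_1 are all 1, so H_0 = Z.
  H_1: rank ker ∂_1 − rank ∂_2 = (5 − 4) − 0 = 1, and there is no ∂_2, so H_1 = Z.

As a check, the Euler characteristic is 5 − 5 = 0, which agrees with 1 − 1 = 0.
(K is a triangulation of the circle S^1.)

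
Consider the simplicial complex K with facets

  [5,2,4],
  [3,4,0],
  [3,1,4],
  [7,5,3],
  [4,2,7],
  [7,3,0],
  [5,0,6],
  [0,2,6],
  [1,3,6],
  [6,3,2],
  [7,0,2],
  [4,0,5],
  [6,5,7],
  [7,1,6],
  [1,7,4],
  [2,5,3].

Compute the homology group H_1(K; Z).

K has 8 vertices, 24 edges, 16 triangles.
rank ∂_1 = 7, rank ∂_2 = 15 ⇒ b_1 = 24 − 7 − 15 = 2; all invariant factors of ∂_2 are 1 so no torsion. So H_1 ≅ Z^2.

H_1 ≅ Z^2.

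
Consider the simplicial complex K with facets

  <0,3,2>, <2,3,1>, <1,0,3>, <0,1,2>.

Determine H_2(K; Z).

We work with the vertex ordering 0 < 1 < 2 < 3. The simplices of K, each written with vertices in increasing order, are:

  0-simplices (4): [0], [1], [2], [3]
  1-simplices (6): [0,1], [0,2], [0,3], [1,2], [1,3], [2,3]
  2-simplices (4): [0,1,2], [0,1,3], [0,2,3], [1,2,3]

Hence C_0 ≅ Z^4, C_1 ≅ Z^6, C_2 ≅ Z^4.

The boundary map ∂_1: C_1 → C_0 is given by ∂[p,q] = [q] − [p].
The 4×6 boundary matrix has rank 3 and Smith normal form diag(1,1,1).

∂_2: C_2 → C_1 sends each 2-simplex [p,q,r] to [q,r] − [p,r] + [p,q]. For instance
  ∂[0,1,2] = [1,2] − [0,2] + [0,1],
  ∂[1,2,3] = [2,3] − [1,3] + [1,2].
The resulting 6×4 matrix has rank 3, and its Smith normal form has invariant factors (1,1,1).

Reading off H_k = ker ∂_k / im ∂_{k+1}:

  H_2: rank ker ∂_2 − rank ∂_3 = (4 − 3) − 0 = 1, and there is no ∂_3, so H_2 ≅ Z.

H_2 ≅ Z.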